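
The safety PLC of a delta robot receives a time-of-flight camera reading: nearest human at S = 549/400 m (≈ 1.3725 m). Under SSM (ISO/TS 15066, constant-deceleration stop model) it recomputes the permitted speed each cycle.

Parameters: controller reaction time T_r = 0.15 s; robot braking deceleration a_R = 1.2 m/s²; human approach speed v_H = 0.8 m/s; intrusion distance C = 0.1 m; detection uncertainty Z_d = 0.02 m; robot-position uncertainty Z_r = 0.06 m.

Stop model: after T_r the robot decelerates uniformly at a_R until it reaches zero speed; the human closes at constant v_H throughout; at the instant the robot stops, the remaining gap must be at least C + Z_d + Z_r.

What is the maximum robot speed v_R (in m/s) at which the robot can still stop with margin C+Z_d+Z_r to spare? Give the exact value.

v_R_max = 9/10 m/s = 0.9000 m/s

quadratic (5/12)·v² + (49/60)·v + (-429/400) = 0
  disc = (49/60)² − 4·(5/12)·(-429/400) = 2209/900 ; √disc = 47/30
  v_R = (−(49/60) + 47/30) / (2·(5/12)) = 9/10 m/s
check:
T_s = v_R/a_R = (9/10)/(6/5) = 0.7500 s
reaction-phase robot travel = 0.9000·0.1500 = 0.1350 m
robot covers 0.9000·0.7500 − ½·1.2000·0.7500² = 0.3375 m while stopping
human over T_r+T_s: 0.8000·(0.1500+0.7500) = 0.7200 m
residual clearance needed = 0.1000+0.0200+0.0600 = 0.1800 m
sum ≈ 0.1350+0.3375+0.7200+0.1800 ≈ 1.3725 m = S ✓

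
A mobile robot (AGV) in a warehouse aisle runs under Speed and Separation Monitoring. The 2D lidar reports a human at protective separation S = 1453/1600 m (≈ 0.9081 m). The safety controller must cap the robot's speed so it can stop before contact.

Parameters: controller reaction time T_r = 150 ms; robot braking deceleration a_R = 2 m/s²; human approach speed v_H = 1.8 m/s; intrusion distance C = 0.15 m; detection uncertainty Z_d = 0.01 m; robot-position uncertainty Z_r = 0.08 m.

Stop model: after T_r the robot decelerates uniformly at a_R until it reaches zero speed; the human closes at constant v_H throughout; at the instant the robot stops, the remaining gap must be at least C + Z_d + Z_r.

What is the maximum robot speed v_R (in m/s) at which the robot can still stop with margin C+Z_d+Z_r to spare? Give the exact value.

quadratic (1/4)·v² + (21/20)·v + (-637/1600) = 0
  disc = (21/20)² − 4·(1/4)·(-637/1600) = 2401/1600 ; √disc = 49/40
  v_R = (−(21/20) + 49/40) / (2·(1/4)) = 7/20 m/s
check:
T_s = v_R/a_R = (7/20)/2 = 0.1750 s
robot covers v_R·T_r = 0.3500·0.1500 = 0.0525 m before braking
robot covers 0.3500·0.1750 − ½·2.0000·0.1750² = 0.0306 m while stopping
person approaches 1.8000·(0.1500+0.1750) = 0.5850 m
residual clearance needed = 0.1500+0.0100+0.0800 = 0.2400 m
sum ≈ 0.0525+0.0306+0.5850+0.2400 ≈ 0.9081 m = S ✓

v_R_max = 7/20 m/s = 0.3500 m/s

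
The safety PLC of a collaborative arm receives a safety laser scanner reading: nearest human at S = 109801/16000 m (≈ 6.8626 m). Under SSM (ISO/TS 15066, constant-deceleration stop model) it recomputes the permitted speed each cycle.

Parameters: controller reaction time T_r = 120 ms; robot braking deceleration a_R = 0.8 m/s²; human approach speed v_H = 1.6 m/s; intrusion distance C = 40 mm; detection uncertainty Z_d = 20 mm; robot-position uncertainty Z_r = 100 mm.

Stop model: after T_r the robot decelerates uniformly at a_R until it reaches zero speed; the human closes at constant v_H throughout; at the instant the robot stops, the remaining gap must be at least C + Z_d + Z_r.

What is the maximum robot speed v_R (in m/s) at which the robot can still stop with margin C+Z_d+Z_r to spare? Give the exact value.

v_R_max = 39/20 m/s = 1.9500 m/s

at the boundary: (5/8)·v² + (53/25)·v + (-104169/16000) = 0
  disc = (53/25)² − 4·(5/8)·(-104169/16000) = 3323329/160000 ; √disc = 1823/400
  v_R = (−(53/25) + 1823/400) / (2·(5/8)) = 39/20 m/s
check:
braking lasts T_s = (39/20)/(4/5) = 2.4375 s
robot in T_r: 1.9500·0.1200 = 0.2340 m
robot covers 1.9500·2.4375 − ½·0.8000·2.4375² = 2.3766 m while stopping
human over T_r+T_s: 1.6000·(0.1200+2.4375) = 4.0920 m
residual clearance needed = 0.0400+0.0200+0.1000 = 0.1600 m
sum ≈ 0.2340+2.3766+4.0920+0.1600 ≈ 6.8626 m = S ✓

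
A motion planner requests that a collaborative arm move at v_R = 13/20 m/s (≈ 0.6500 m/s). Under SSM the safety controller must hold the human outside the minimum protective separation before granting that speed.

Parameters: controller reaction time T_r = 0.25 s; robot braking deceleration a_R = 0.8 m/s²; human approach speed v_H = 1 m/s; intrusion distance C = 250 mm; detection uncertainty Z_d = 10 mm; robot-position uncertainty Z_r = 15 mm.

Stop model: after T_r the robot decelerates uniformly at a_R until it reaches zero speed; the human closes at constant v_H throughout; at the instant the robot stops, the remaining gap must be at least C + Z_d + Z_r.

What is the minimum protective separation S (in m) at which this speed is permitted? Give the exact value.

braking lasts T_s = (13/20)/(4/5) = 0.8125 s
robot covers v_R·T_r = 0.6500·0.2500 = 0.1625 m before braking
braking distance = 0.6500²/(2·0.8000) = 0.2641 m
human closes 1.0000·1.0625 = 1.0625 m
residual clearance needed = 0.2500+0.0100+0.0150 = 0.2750 m
S_min ≈ 0.1625+0.2641+1.0625+0.2750  ⇒  S_min = 1129/640 m

S_min = 1129/640 m = 1.7641 m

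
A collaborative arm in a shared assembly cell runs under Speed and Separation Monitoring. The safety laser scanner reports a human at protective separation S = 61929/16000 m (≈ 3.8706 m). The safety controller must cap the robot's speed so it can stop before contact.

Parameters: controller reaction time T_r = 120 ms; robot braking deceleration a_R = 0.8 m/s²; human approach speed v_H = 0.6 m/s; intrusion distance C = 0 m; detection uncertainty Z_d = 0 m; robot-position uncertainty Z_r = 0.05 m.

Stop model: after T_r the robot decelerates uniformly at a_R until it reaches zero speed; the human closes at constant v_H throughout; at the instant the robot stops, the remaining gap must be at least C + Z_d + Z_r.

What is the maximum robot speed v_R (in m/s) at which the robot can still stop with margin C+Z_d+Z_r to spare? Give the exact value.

collect terms ⇒ (5/8)·v_R² + (87/100)·v_R + (-59977/16000) = 0
  disc = (87/100)² − 4·(5/8)·(-59977/16000) = 1620529/160000 ; √disc = 1273/400
  v_R = (−(87/100) + 1273/400) / (2·(5/8)) = 37/20 m/s
check:
braking lasts T_s = (37/20)/(4/5) = 2.3125 s
robot in T_r: 1.8500·0.1200 = 0.2220 m
robot covers 1.8500·2.3125 − ½·0.8000·2.3125² = 2.1391 m while stopping
person approaches 0.6000·(0.1200+2.3125) = 1.4595 m
C+Z_d+Z_r = 0.0000+0.0000+0.0500 = 0.0500 m
sum ≈ 0.2220+2.1391+1.4595+0.0500 ≈ 3.8706 m = S ✓

v_R_max = 37/20 m/s = 1.8500 m/s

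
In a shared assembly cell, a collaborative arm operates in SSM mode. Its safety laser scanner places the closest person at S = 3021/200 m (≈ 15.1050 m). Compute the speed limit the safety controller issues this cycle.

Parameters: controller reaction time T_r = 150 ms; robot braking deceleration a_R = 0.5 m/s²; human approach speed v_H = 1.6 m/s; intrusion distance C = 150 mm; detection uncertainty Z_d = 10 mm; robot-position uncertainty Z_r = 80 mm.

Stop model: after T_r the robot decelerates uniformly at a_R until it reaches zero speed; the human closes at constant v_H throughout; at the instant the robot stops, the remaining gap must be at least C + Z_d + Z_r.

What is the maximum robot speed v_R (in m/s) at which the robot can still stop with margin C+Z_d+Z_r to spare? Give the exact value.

at the boundary: (1)·v² + (67/20)·v + (-117/8) = 0
  disc = (67/20)² − 4·(1)·(-117/8) = 27889/400 ; √disc = 167/20
  v_R = (−(67/20) + 167/20) / (2·(1)) = 5/2 m/s
check:
stop time T_s = (5/2)/(1/2) = 5.0000 s
robot in T_r: 2.5000·0.1500 = 0.3750 m
robot covers 2.5000·5.0000 − ½·0.5000·5.0000² = 6.2500 m while stopping
person approaches 1.6000·(0.1500+5.0000) = 8.2400 m
C+Z_d+Z_r = 0.1500+0.0100+0.0800 = 0.2400 m
sum ≈ 0.3750+6.2500+8.2400+0.2400 ≈ 15.1050 m = S ✓

v_R_max = 5/2 m/s = 2.5000 m/s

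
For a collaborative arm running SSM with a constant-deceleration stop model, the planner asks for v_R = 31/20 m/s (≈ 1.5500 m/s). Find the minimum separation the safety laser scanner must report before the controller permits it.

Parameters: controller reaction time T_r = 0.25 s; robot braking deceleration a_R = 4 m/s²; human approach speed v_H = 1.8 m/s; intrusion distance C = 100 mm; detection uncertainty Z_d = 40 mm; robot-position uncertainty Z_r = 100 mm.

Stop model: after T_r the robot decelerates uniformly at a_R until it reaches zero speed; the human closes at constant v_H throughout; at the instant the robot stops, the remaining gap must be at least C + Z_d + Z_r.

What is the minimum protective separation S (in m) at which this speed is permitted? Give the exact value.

S_min = 6641/3200 m = 2.0753 m

stop time T_s = (31/20)/4 = 0.3875 s
robot covers v_R·T_r = 1.5500·0.2500 = 0.3875 m before braking
braking distance = 1.5500²/(2·4.0000) = 0.3003 m
human closes 1.8000·0.6375 = 1.1475 m
C+Z_d+Z_r = 0.1000+0.0400+0.1000 = 0.2400 m
S_min ≈ 0.3875+0.3003+1.1475+0.2400  ⇒  S_min = 6641/3200 m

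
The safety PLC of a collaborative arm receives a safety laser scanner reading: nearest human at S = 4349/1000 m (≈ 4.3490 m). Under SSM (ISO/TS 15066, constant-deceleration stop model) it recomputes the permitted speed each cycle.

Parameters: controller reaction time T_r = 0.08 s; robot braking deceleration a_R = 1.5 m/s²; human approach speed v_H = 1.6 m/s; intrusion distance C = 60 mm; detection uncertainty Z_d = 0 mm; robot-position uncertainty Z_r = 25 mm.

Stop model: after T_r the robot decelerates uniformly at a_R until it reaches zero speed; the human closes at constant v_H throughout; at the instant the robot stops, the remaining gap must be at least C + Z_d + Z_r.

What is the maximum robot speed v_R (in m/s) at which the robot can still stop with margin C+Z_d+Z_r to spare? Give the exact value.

v_R_max = 11/5 m/s = 2.2000 m/s

collect terms ⇒ (1/3)·v_R² + (86/75)·v_R + (-517/125) = 0
  disc = (86/75)² − 4·(1/3)·(-517/125) = 38416/5625 ; √disc = 196/75
  v_R = (−(86/75) + 196/75) / (2·(1/3)) = 11/5 m/s
check:
T_s = v_R/a_R = (11/5)/(3/2) = 1.4667 s
robot covers v_R·T_r = 2.2000·0.0800 = 0.1760 m before braking
robot under decel: 2.2000²/(2·1.5000) = 1.6133 m
human closes 1.6000·1.5467 = 2.4747 m
C+Z_d+Z_r = 0.0600+0.0000+0.0250 = 0.0850 m
sum ≈ 0.1760+1.6133+2.4747+0.0850 ≈ 4.3490 m = S ✓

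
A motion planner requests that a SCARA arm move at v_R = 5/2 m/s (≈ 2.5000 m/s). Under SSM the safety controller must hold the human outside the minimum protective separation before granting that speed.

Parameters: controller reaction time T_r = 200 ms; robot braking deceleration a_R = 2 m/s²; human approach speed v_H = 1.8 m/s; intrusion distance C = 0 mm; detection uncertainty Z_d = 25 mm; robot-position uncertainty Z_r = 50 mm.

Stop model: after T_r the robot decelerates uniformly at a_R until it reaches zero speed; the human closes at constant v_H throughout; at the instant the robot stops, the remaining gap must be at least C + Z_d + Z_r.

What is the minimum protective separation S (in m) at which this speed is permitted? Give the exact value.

S_min = 1899/400 m = 4.7475 m

braking lasts T_s = (5/2)/2 = 1.2500 s
robot in T_r: 2.5000·0.2000 = 0.5000 m
robot covers 2.5000·1.2500 − ½·2.0000·1.2500² = 1.5625 m while stopping
person approaches 1.8000·(0.2000+1.2500) = 2.6100 m
margins: 0.0000+0.0250+0.0500 = 0.0750 m
S_min ≈ 0.5000+1.5625+2.6100+0.0750  ⇒  S_min = 1899/400 m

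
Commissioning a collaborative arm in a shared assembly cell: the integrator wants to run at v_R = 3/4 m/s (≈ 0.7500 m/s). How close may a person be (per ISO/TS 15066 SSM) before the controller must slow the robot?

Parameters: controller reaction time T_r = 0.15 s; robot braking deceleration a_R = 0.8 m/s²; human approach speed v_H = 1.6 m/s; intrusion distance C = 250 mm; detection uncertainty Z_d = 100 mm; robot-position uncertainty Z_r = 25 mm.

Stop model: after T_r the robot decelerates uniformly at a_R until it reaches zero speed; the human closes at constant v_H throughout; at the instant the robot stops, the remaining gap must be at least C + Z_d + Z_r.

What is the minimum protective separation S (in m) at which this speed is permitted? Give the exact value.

stop time T_s = (3/4)/(4/5) = 0.9375 s
robot covers v_R·T_r = 0.7500·0.1500 = 0.1125 m before braking
robot under decel: 0.7500²/(2·0.8000) = 0.3516 m
human over T_r+T_s: 1.6000·(0.1500+0.9375) = 1.7400 m
residual clearance needed = 0.2500+0.1000+0.0250 = 0.3750 m
S_min ≈ 0.1125+0.3516+1.7400+0.3750  ⇒  S_min = 8253/3200 m

S_min = 8253/3200 m = 2.5791 m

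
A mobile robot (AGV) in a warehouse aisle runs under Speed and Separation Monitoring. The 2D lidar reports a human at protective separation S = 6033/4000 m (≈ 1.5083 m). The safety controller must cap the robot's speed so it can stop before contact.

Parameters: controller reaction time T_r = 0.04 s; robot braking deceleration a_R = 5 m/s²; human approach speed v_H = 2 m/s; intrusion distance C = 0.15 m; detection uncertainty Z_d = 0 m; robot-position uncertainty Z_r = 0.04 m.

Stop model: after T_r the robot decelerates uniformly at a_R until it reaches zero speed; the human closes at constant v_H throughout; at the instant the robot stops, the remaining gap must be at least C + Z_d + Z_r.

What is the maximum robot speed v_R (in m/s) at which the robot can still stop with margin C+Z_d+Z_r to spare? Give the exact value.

collect terms ⇒ (1/10)·v_R² + (11/25)·v_R + (-4953/4000) = 0
  disc = (11/25)² − 4·(1/10)·(-4953/4000) = 6889/10000 ; √disc = 83/100
  v_R = (−(11/25) + 83/100) / (2·(1/10)) = 39/20 m/s
check:
stop time T_s = (39/20)/5 = 0.3900 s
robot covers v_R·T_r = 1.9500·0.0400 = 0.0780 m before braking
robot under decel: 1.9500²/(2·5.0000) = 0.3802 m
person approaches 2.0000·(0.0400+0.3900) = 0.8600 m
C+Z_d+Z_r = 0.1500+0.0000+0.0400 = 0.1900 m
sum ≈ 0.0780+0.3802+0.8600+0.1900 ≈ 1.5083 m = S ✓

v_R_max = 39/20 m/s = 1.9500 m/s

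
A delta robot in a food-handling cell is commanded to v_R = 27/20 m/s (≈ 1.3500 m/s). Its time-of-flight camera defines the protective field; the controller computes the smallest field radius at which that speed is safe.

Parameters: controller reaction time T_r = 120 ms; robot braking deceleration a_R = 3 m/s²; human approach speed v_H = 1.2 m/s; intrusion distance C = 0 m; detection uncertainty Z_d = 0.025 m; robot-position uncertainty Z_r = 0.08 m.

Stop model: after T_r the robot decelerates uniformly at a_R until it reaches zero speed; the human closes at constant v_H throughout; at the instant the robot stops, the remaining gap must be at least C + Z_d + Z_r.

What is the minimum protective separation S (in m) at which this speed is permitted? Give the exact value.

S_min = 5019/4000 m = 1.2548 m

braking lasts T_s = (27/20)/3 = 0.4500 s
robot covers v_R·T_r = 1.3500·0.1200 = 0.1620 m before braking
braking distance = 1.3500²/(2·3.0000) = 0.3038 m
human closes 1.2000·0.5700 = 0.6840 m
C+Z_d+Z_r = 0.0000+0.0250+0.0800 = 0.1050 m
S_min ≈ 0.1620+0.3038+0.6840+0.1050  ⇒  S_min = 5019/4000 m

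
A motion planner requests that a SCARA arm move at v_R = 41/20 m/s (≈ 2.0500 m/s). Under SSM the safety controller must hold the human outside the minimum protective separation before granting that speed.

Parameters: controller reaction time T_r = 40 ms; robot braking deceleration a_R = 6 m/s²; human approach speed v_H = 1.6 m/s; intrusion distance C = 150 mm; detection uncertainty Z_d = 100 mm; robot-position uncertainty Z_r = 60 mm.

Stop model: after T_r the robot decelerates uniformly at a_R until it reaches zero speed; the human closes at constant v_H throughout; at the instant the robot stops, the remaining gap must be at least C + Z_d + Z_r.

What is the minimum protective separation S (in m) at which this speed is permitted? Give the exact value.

S_min = 10823/8000 m = 1.3529 m

braking lasts T_s = (41/20)/6 = 0.3417 s
robot in T_r: 2.0500·0.0400 = 0.0820 m
robot covers 2.0500·0.3417 − ½·6.0000·0.3417² = 0.3502 m while stopping
person approaches 1.6000·(0.0400+0.3417) = 0.6107 m
C+Z_d+Z_r = 0.1500+0.1000+0.0600 = 0.3100 m
S_min ≈ 0.0820+0.3502+0.6107+0.3100  ⇒  S_min = 10823/8000 m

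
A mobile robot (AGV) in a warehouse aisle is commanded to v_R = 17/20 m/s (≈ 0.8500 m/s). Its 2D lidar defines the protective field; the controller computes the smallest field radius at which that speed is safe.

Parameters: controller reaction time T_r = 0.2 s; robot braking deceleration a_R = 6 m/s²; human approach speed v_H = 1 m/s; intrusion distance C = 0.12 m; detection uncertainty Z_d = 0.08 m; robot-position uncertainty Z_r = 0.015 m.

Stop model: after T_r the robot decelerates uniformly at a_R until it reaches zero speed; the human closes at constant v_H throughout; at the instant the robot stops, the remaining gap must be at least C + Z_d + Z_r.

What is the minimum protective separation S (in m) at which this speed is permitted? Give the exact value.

S_min = 1259/1600 m = 0.7869 m

braking lasts T_s = (17/20)/6 = 0.1417 s
reaction-phase robot travel = 0.8500·0.2000 = 0.1700 m
braking distance = 0.8500²/(2·6.0000) = 0.0602 m
person approaches 1.0000·(0.2000+0.1417) = 0.3417 m
C+Z_d+Z_r = 0.1200+0.0800+0.0150 = 0.2150 m
S_min ≈ 0.1700+0.0602+0.3417+0.2150  ⇒  S_min = 1259/1600 m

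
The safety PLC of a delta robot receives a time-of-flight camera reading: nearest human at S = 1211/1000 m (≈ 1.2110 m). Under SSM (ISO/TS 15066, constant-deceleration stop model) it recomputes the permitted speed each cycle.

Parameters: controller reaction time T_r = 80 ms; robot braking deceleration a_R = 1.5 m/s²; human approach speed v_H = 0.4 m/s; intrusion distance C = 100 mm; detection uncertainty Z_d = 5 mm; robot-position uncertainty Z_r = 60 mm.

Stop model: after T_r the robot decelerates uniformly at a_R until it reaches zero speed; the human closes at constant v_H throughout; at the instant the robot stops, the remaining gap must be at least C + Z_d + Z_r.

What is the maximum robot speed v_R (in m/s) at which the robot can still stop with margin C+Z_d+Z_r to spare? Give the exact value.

collect terms ⇒ (1/3)·v_R² + (26/75)·v_R + (-507/500) = 0
  disc = (26/75)² − 4·(1/3)·(-507/500) = 8281/5625 ; √disc = 91/75
  v_R = (−(26/75) + 91/75) / (2·(1/3)) = 13/10 m/s
check:
T_s = v_R/a_R = (13/10)/(3/2) = 0.8667 s
robot in T_r: 1.3000·0.0800 = 0.1040 m
braking distance = 1.3000²/(2·1.5000) = 0.5633 m
human closes 0.4000·0.9467 = 0.3787 m
C+Z_d+Z_r = 0.1000+0.0050+0.0600 = 0.1650 m
sum ≈ 0.1040+0.5633+0.3787+0.1650 ≈ 1.2110 m = S ✓

v_R_max = 13/10 m/s = 1.3000 m/s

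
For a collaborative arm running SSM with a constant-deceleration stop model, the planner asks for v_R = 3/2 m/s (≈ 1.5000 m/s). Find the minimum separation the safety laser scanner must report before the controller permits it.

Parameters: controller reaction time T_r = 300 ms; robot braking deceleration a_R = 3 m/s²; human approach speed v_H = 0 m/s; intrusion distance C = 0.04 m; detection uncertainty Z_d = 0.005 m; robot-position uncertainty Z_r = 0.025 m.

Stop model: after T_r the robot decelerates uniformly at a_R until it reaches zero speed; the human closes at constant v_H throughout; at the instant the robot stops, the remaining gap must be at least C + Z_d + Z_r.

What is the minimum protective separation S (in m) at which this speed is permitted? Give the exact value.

S_min = 179/200 m = 0.8950 m

T_s = v_R/a_R = (3/2)/3 = 0.5000 s
robot covers v_R·T_r = 1.5000·0.3000 = 0.4500 m before braking
robot covers 1.5000·0.5000 − ½·3.0000·0.5000² = 0.3750 m while stopping
human closes 0.0000·0.8000 = 0.0000 m
C+Z_d+Z_r = 0.0400+0.0050+0.0250 = 0.0700 m
S_min ≈ 0.4500+0.3750+0.0000+0.0700  ⇒  S_min = 179/200 m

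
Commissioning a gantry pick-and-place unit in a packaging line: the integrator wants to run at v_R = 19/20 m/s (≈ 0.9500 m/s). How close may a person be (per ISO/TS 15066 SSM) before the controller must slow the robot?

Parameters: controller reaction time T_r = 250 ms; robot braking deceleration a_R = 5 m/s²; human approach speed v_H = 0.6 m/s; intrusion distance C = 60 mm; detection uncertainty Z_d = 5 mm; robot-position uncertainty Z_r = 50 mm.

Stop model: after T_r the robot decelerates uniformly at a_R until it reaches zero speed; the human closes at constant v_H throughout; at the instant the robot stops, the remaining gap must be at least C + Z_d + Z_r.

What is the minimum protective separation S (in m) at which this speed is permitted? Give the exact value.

stop time T_s = (19/20)/5 = 0.1900 s
reaction-phase robot travel = 0.9500·0.2500 = 0.2375 m
braking distance = 0.9500²/(2·5.0000) = 0.0902 m
person approaches 0.6000·(0.2500+0.1900) = 0.2640 m
C+Z_d+Z_r = 0.0600+0.0050+0.0500 = 0.1150 m
S_min ≈ 0.2375+0.0902+0.2640+0.1150  ⇒  S_min = 2827/4000 m

S_min = 2827/4000 m = 0.7067 m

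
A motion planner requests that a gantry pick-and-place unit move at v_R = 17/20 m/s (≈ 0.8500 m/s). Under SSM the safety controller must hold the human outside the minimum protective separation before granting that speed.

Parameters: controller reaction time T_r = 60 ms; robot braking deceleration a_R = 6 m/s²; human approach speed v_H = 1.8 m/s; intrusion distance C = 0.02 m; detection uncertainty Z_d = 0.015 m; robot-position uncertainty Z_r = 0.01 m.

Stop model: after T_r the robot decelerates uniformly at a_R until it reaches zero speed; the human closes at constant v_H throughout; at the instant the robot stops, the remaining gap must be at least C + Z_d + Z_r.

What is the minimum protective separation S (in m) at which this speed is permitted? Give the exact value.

S_min = 12461/24000 m = 0.5192 m

stop time T_s = (17/20)/6 = 0.1417 s
robot in T_r: 0.8500·0.0600 = 0.0510 m
robot under decel: 0.8500²/(2·6.0000) = 0.0602 m
human closes 1.8000·0.2017 = 0.3630 m
C+Z_d+Z_r = 0.0200+0.0150+0.0100 = 0.0450 m
S_min ≈ 0.0510+0.0602+0.3630+0.0450  ⇒  S_min = 12461/24000 m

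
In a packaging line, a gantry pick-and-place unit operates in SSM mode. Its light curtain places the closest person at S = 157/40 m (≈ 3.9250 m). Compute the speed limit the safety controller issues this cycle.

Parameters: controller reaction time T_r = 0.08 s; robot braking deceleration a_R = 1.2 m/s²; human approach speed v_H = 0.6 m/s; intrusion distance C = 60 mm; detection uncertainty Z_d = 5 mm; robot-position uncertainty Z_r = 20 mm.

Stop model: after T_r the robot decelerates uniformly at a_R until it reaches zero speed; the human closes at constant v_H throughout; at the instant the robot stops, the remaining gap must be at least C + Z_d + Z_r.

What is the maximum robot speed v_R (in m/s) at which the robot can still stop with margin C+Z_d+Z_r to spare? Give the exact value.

v_R_max = 12/5 m/s = 2.4000 m/s

quadratic (5/12)·v² + (29/50)·v + (-474/125) = 0
  disc = (29/50)² − 4·(5/12)·(-474/125) = 16641/2500 ; √disc = 129/50
  v_R = (−(29/50) + 129/50) / (2·(5/12)) = 12/5 m/s
check:
stop time T_s = (12/5)/(6/5) = 2.0000 s
robot in T_r: 2.4000·0.0800 = 0.1920 m
robot under decel: 2.4000²/(2·1.2000) = 2.4000 m
human over T_r+T_s: 0.6000·(0.0800+2.0000) = 1.2480 m
C+Z_d+Z_r = 0.0600+0.0050+0.0200 = 0.0850 m
sum ≈ 0.1920+2.4000+1.2480+0.0850 ≈ 3.9250 m = S ✓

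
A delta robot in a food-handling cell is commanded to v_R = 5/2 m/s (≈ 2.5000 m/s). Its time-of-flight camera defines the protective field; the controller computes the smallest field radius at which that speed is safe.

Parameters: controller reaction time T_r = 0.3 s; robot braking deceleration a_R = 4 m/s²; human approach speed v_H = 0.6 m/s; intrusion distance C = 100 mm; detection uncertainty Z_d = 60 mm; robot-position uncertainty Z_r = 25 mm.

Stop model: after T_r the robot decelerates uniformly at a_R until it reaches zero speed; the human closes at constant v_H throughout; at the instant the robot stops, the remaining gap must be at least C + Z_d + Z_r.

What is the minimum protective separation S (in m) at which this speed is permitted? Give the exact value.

stop time T_s = (5/2)/4 = 0.6250 s
robot in T_r: 2.5000·0.3000 = 0.7500 m
robot under decel: 2.5000²/(2·4.0000) = 0.7812 m
person approaches 0.6000·(0.3000+0.6250) = 0.5550 m
margins: 0.1000+0.0600+0.0250 = 0.1850 m
S_min ≈ 0.7500+0.7812+0.5550+0.1850  ⇒  S_min = 1817/800 m

S_min = 1817/800 m = 2.2713 m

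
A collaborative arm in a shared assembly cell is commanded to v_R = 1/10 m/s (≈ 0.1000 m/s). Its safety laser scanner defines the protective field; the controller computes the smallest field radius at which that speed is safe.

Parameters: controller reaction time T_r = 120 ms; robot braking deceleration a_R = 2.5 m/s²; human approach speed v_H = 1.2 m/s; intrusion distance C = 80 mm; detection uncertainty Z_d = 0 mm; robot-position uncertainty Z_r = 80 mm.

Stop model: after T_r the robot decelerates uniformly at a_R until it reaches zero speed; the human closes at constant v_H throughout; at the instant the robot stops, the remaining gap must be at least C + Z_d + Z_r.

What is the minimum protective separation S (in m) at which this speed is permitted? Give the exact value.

stop time T_s = (1/10)/(5/2) = 0.0400 s
robot covers v_R·T_r = 0.1000·0.1200 = 0.0120 m before braking
robot covers 0.1000·0.0400 − ½·2.5000·0.0400² = 0.0020 m while stopping
person approaches 1.2000·(0.1200+0.0400) = 0.1920 m
margins: 0.0800+0.0000+0.0800 = 0.1600 m
S_min ≈ 0.0120+0.0020+0.1920+0.1600  ⇒  S_min = 183/500 m

S_min = 183/500 m = 0.3660 m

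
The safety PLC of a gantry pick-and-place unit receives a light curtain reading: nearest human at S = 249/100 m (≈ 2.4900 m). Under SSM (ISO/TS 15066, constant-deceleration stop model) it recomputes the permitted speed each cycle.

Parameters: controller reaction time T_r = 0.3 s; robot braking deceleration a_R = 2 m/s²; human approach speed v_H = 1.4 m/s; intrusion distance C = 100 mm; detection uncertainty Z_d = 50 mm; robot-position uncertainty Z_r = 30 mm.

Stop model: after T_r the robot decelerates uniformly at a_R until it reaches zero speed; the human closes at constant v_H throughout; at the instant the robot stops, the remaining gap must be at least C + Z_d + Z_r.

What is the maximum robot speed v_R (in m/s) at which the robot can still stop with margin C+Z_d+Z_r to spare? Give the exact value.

at the boundary: (1/4)·v² + (1)·v + (-189/100) = 0
  disc = (1)² − 4·(1/4)·(-189/100) = 289/100 ; √disc = 17/10
  v_R = (−(1) + 17/10) / (2·(1/4)) = 7/5 m/s
check:
stop time T_s = (7/5)/2 = 0.7000 s
robot in T_r: 1.4000·0.3000 = 0.4200 m
braking distance = 1.4000²/(2·2.0000) = 0.4900 m
person approaches 1.4000·(0.3000+0.7000) = 1.4000 m
residual clearance needed = 0.1000+0.0500+0.0300 = 0.1800 m
sum ≈ 0.4200+0.4900+1.4000+0.1800 ≈ 2.4900 m = S ✓

v_R_max = 7/5 m/s = 1.4000 m/s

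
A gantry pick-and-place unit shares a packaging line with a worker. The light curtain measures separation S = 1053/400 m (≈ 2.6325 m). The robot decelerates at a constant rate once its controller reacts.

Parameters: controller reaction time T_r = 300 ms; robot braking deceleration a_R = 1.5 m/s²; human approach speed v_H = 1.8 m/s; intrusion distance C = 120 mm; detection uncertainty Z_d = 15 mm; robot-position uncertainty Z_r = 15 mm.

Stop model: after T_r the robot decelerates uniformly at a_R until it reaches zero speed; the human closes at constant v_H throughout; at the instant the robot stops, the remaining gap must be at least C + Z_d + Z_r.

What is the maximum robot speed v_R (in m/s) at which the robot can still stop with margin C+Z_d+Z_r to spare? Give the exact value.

quadratic (1/3)·v² + (3/2)·v + (-777/400) = 0
  disc = (3/2)² − 4·(1/3)·(-777/400) = 121/25 ; √disc = 11/5
  v_R = (−(3/2) + 11/5) / (2·(1/3)) = 21/20 m/s
check:
T_s = v_R/a_R = (21/20)/(3/2) = 0.7000 s
robot in T_r: 1.0500·0.3000 = 0.3150 m
robot covers 1.0500·0.7000 − ½·1.5000·0.7000² = 0.3675 m while stopping
person approaches 1.8000·(0.3000+0.7000) = 1.8000 m
margins: 0.1200+0.0150+0.0150 = 0.1500 m
sum ≈ 0.3150+0.3675+1.8000+0.1500 ≈ 2.6325 m = S ✓

v_R_max = 21/20 m/s = 1.0500 m/s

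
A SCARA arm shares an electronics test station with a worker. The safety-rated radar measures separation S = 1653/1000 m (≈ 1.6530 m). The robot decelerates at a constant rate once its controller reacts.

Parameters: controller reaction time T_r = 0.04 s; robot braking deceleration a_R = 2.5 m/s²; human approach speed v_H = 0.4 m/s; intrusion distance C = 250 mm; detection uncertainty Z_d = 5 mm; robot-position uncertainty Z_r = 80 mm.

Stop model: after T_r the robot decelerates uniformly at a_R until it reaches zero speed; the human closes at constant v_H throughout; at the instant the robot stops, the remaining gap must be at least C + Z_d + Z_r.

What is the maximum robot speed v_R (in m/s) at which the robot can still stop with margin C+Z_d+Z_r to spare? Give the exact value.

collect terms ⇒ (1/5)·v_R² + (1/5)·v_R + (-651/500) = 0
  disc = (1/5)² − 4·(1/5)·(-651/500) = 676/625 ; √disc = 26/25
  v_R = (−(1/5) + 26/25) / (2·(1/5)) = 21/10 m/s
check:
stop time T_s = (21/10)/(5/2) = 0.8400 s
robot in T_r: 2.1000·0.0400 = 0.0840 m
braking distance = 2.1000²/(2·2.5000) = 0.8820 m
person approaches 0.4000·(0.0400+0.8400) = 0.3520 m
residual clearance needed = 0.2500+0.0050+0.0800 = 0.3350 m
sum ≈ 0.0840+0.8820+0.3520+0.3350 ≈ 1.6530 m = S ✓

v_R_max = 21/10 m/s = 2.1000 m/s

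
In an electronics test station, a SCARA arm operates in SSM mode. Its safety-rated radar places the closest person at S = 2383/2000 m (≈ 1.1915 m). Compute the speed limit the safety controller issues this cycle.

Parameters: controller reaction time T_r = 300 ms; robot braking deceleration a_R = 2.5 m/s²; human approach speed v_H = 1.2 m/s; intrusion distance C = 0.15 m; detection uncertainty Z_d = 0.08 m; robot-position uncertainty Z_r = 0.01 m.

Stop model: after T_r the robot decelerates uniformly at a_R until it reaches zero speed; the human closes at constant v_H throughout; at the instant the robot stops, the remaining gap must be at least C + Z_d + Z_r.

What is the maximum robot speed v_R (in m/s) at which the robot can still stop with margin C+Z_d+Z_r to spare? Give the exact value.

collect terms ⇒ (1/5)·v_R² + (39/50)·v_R + (-1183/2000) = 0
  disc = (39/50)² − 4·(1/5)·(-1183/2000) = 676/625 ; √disc = 26/25
  v_R = (−(39/50) + 26/25) / (2·(1/5)) = 13/20 m/s
check:
braking lasts T_s = (13/20)/(5/2) = 0.2600 s
reaction-phase robot travel = 0.6500·0.3000 = 0.1950 m
robot under decel: 0.6500²/(2·2.5000) = 0.0845 m
human over T_r+T_s: 1.2000·(0.3000+0.2600) = 0.6720 m
residual clearance needed = 0.1500+0.0800+0.0100 = 0.2400 m
sum ≈ 0.1950+0.0845+0.6720+0.2400 ≈ 1.1915 m = S ✓

v_R_max = 13/20 m/s = 0.6500 m/s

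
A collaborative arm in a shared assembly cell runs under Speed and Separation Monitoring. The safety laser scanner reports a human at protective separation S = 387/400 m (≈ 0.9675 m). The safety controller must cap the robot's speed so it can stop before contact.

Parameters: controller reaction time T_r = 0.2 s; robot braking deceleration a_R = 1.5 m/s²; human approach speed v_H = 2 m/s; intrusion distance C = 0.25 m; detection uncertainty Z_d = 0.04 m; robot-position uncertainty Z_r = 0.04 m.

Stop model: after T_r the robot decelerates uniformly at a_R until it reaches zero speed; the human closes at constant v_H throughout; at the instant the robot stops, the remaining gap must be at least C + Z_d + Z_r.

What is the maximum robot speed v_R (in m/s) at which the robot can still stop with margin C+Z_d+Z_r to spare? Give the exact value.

v_R_max = 3/20 m/s = 0.1500 m/s

collect terms ⇒ (1/3)·v_R² + (23/15)·v_R + (-19/80) = 0
  disc = (23/15)² − 4·(1/3)·(-19/80) = 2401/900 ; √disc = 49/30
  v_R = (−(23/15) + 49/30) / (2·(1/3)) = 3/20 m/s
check:
braking lasts T_s = (3/20)/(3/2) = 0.1000 s
reaction-phase robot travel = 0.1500·0.2000 = 0.0300 m
robot covers 0.1500·0.1000 − ½·1.5000·0.1000² = 0.0075 m while stopping
human over T_r+T_s: 2.0000·(0.2000+0.1000) = 0.6000 m
margins: 0.2500+0.0400+0.0400 = 0.3300 m
sum ≈ 0.0300+0.0075+0.6000+0.3300 ≈ 0.9675 m = S ✓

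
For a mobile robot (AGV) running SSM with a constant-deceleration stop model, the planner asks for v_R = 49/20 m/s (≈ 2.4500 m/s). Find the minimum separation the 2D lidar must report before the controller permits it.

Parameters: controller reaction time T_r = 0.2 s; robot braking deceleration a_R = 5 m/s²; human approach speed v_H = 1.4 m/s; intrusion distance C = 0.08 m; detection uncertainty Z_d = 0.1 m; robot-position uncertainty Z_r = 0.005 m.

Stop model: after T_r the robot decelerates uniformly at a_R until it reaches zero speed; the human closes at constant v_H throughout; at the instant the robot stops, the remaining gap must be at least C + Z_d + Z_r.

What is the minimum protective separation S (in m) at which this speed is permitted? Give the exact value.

S_min = 1793/800 m = 2.2412 m

braking lasts T_s = (49/20)/5 = 0.4900 s
robot covers v_R·T_r = 2.4500·0.2000 = 0.4900 m before braking
robot under decel: 2.4500²/(2·5.0000) = 0.6002 m
human over T_r+T_s: 1.4000·(0.2000+0.4900) = 0.9660 m
residual clearance needed = 0.0800+0.1000+0.0050 = 0.1850 m
S_min ≈ 0.4900+0.6002+0.9660+0.1850  ⇒  S_min = 1793/800 m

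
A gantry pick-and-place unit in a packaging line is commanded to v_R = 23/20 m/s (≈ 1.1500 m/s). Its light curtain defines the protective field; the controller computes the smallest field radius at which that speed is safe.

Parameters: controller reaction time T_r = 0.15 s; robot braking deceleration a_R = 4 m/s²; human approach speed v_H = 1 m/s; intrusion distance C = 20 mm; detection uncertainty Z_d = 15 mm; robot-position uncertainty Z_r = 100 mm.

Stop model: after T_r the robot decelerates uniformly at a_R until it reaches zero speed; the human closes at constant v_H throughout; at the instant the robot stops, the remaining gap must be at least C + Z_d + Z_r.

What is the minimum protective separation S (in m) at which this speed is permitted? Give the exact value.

S_min = 2913/3200 m = 0.9103 m

T_s = v_R/a_R = (23/20)/4 = 0.2875 s
reaction-phase robot travel = 1.1500·0.1500 = 0.1725 m
braking distance = 1.1500²/(2·4.0000) = 0.1653 m
human closes 1.0000·0.4375 = 0.4375 m
C+Z_d+Z_r = 0.0200+0.0150+0.1000 = 0.1350 m
S_min ≈ 0.1725+0.1653+0.4375+0.1350  ⇒  S_min = 2913/3200 m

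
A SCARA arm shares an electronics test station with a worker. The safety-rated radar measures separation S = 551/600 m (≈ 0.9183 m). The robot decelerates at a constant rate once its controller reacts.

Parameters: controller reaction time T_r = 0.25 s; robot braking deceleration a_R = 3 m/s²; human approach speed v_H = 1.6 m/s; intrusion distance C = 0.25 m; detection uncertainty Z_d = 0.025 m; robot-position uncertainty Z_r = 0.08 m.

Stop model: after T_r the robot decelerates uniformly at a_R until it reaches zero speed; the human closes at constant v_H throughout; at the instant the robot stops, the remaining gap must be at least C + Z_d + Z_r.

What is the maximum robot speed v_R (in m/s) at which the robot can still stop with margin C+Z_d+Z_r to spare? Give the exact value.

quadratic (1/6)·v² + (47/60)·v + (-49/300) = 0
  disc = (47/60)² − 4·(1/6)·(-49/300) = 289/400 ; √disc = 17/20
  v_R = (−(47/60) + 17/20) / (2·(1/6)) = 1/5 m/s
check:
stop time T_s = (1/5)/3 = 0.0667 s
robot in T_r: 0.2000·0.2500 = 0.0500 m
robot under decel: 0.2000²/(2·3.0000) = 0.0067 m
person approaches 1.6000·(0.2500+0.0667) = 0.5067 m
residual clearance needed = 0.2500+0.0250+0.0800 = 0.3550 m
sum ≈ 0.0500+0.0067+0.5067+0.3550 ≈ 0.9183 m = S ✓

v_R_max = 1/5 m/s = 0.2000 m/s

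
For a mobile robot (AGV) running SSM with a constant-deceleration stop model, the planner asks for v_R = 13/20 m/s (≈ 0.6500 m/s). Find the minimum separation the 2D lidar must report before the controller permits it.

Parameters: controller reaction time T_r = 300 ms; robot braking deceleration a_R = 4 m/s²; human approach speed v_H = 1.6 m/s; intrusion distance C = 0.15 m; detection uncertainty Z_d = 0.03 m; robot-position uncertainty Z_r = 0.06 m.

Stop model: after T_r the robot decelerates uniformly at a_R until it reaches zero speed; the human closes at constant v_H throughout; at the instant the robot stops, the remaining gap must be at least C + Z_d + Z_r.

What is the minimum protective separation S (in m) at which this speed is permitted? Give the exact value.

T_s = v_R/a_R = (13/20)/4 = 0.1625 s
reaction-phase robot travel = 0.6500·0.3000 = 0.1950 m
braking distance = 0.6500²/(2·4.0000) = 0.0528 m
human over T_r+T_s: 1.6000·(0.3000+0.1625) = 0.7400 m
residual clearance needed = 0.1500+0.0300+0.0600 = 0.2400 m
S_min ≈ 0.1950+0.0528+0.7400+0.2400  ⇒  S_min = 3929/3200 m

S_min = 3929/3200 m = 1.2278 m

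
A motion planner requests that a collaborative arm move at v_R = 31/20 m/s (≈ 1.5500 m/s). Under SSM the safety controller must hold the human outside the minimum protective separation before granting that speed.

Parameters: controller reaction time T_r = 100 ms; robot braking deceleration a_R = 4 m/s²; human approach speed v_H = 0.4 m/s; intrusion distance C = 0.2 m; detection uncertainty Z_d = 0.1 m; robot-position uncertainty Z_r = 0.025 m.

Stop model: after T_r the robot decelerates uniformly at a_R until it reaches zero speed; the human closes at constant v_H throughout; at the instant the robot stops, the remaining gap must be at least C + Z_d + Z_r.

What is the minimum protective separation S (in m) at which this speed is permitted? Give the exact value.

T_s = v_R/a_R = (31/20)/4 = 0.3875 s
robot covers v_R·T_r = 1.5500·0.1000 = 0.1550 m before braking
robot covers 1.5500·0.3875 − ½·4.0000·0.3875² = 0.3003 m while stopping
human closes 0.4000·0.4875 = 0.1950 m
residual clearance needed = 0.2000+0.1000+0.0250 = 0.3250 m
S_min ≈ 0.1550+0.3003+0.1950+0.3250  ⇒  S_min = 3121/3200 m

S_min = 3121/3200 m = 0.9753 m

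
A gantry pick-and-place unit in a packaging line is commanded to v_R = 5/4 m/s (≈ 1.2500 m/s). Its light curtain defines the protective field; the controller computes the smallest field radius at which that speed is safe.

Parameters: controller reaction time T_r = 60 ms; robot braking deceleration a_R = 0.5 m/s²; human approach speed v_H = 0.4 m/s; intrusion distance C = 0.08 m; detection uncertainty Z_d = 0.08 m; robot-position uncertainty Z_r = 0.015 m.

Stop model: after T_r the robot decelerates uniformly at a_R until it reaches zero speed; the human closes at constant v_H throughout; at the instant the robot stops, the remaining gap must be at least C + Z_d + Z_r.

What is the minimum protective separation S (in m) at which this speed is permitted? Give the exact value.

stop time T_s = (5/4)/(1/2) = 2.5000 s
reaction-phase robot travel = 1.2500·0.0600 = 0.0750 m
robot under decel: 1.2500²/(2·0.5000) = 1.5625 m
human over T_r+T_s: 0.4000·(0.0600+2.5000) = 1.0240 m
residual clearance needed = 0.0800+0.0800+0.0150 = 0.1750 m
S_min ≈ 0.0750+1.5625+1.0240+0.1750  ⇒  S_min = 5673/2000 m

S_min = 5673/2000 m = 2.8365 m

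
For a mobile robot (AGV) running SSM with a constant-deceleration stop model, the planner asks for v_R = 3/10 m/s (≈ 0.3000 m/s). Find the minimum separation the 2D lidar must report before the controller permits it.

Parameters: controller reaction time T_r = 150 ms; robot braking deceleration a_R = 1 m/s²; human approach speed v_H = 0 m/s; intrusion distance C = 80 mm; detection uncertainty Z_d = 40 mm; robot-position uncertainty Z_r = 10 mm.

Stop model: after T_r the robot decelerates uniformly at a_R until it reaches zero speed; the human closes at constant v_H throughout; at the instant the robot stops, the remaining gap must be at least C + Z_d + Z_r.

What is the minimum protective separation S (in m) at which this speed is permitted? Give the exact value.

S_min = 11/50 m = 0.2200 m

braking lasts T_s = (3/10)/1 = 0.3000 s
reaction-phase robot travel = 0.3000·0.1500 = 0.0450 m
braking distance = 0.3000²/(2·1.0000) = 0.0450 m
human closes 0.0000·0.4500 = 0.0000 m
C+Z_d+Z_r = 0.0800+0.0400+0.0100 = 0.1300 m
S_min ≈ 0.0450+0.0450+0.0000+0.1300  ⇒  S_min = 11/50 m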